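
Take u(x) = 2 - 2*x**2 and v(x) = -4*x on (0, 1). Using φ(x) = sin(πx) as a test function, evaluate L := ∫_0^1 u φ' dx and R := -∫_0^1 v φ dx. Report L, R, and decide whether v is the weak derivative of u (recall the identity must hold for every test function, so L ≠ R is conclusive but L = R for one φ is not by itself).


LHS = 4/π, RHS = 4/π. Yes, v = u' weakly.

u(x) = 2 - 2*x**2, classical derivative u'(x) = -4*x.
φ(x) = sin(πx), so φ'(x) = π*cos(π*x).
Note φ(0) = φ(1) = 0, so the boundary term u·φ vanishes.
LHS = ∫_0^1 u(x) φ'(x) dx = ∫_0^1 (-2*π*x^2*cos(π*x) + 2*π*cos(π*x)) dx. Term by term:
  ∫_0^1 2*π*cos(π*x) dx = 0;  ∫_0^1 -2*π*x^2*cos(π*x) dx = 4/π.
Sum: 0 + 4/π = 4/π.
So LHS = 4/π.
∫_0^1 v(x) φ(x) dx = ∫_0^1 (-4*x*sin(π*x)) dx. Term by term:
  ∫_0^1 -4*x*sin(π*x) dx = -4/π.
So RHS = -∫_0^1 v(x) φ(x) dx = 4/π.
LHS = RHS, so the identity holds for this test φ.
Moreover u is smooth here and v(x) = u'(x) = -4*x pointwise, so the identity holds for every test function. Hence v is the weak derivative of u.


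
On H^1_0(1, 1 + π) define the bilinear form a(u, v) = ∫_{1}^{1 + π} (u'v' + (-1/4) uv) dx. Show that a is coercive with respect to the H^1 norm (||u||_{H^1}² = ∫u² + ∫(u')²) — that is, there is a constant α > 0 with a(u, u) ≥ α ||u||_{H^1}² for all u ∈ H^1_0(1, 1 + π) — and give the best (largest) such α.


α = 3/8

Coercivity of a(·,·) on H^1_0(1, 1 + π) means a(u, u) ≥ α ||u||_{H^1}² for every u ∈ H^1_0.
The interval has length L = π, and Poincaré/coercivity depend only on L. Here a(u, u) = ∫(u')² + (-1/4)·∫u².
Here c = -1/4 < 0 with |c| < (π/L)² = 1, so coercivity still holds. The condition a(u,u) ≥ α||u||_{H^1}² reads (1−α)∫(u')² ≥ (α−c)∫u². Any admissible α is ≤ 1 (rapidly oscillating u have ∫u²/∫(u')² → 0), and α = 1 would force 0 ≥ (1−c)∫u², impossible since c < 1; so 1−α > 0. By the sharp Poincaré inequality on H^1_0 of an interval of length L, ∫(u')² ≥ (π/L)²∫u² with equality for the first sine mode sin(π(x−x₀)/L) (x₀ the left endpoint), so the inequality holds for all u iff (1−α)(π/L)² ≥ α − c, i.e. α ≤ ((π/L)² + c)/((π/L)² + 1) = (1 + c(L/π)²)/(1 + (L/π)²). (Direct route, valid since c ≤ 0: Poincaré gives c∫u² ≥ c(L/π)²∫(u')², so a(u,u) ≥ (1 + c(L/π)²)∫(u')², while ||u||_{H^1}² ≤ (1 + (L/π)²)∫(u')²; dividing yields the same α.) With (π/L)² = 1 and c = -1/4, the largest admissible constant is α = ((π/L)² + c)/((π/L)² + 1).
Simplifying, α = 3/8.


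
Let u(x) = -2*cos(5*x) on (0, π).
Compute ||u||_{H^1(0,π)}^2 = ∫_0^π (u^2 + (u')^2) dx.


||u||_{H^1(0,π)}^2 = 52*π

u'(x) = 10*sin(5*x).
Expand u² and (u')² and integrate term by term on (0, π), using: for integers n ≥ 1, ∫_0^π sin²(nx) dx = ∫_0^π cos²(nx) dx = π/2; for n ≠ n', ∫_0^π sin(nx)sin(n'x) dx = ∫_0^π cos(nx)cos(n'x) dx = 0; and by product-to-sum, ∫_0^π sin(nx)cos(n'x) dx = ½∫_0^π [sin((n+n')x) + sin((n−n')x)] dx, which is 0 when n+n' is even and 2n/(n²−n'²) when n+n' is odd (it need not vanish on (0, π)).
  u² squared terms: (-2)²·∫cos(5x)² dx = 4·π/2 = 2*π.
  So ∫_0^π u² dx = 2*π.
  (u')² squared terms: (10)²·∫sin(5x)² dx = 100·π/2 = 50*π.
  So ∫_0^π (u')² dx = 50*π.
||u||_{H^1}^2 = (2*π) + (50*π) = 52*π.


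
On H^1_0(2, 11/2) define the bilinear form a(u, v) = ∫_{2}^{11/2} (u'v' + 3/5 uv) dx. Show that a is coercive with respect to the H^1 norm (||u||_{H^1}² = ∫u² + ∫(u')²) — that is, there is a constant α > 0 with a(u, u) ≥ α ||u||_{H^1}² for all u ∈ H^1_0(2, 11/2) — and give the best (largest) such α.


α = (147 + 20*π^2)/(5*(4*π^2 + 49))

Coercivity of a(·,·) on H^1_0(2, 11/2) means a(u, u) ≥ α ||u||_{H^1}² for every u ∈ H^1_0.
The interval has length L = 7/2, and Poincaré/coercivity depend only on L. Here a(u, u) = ∫(u')² + (3/5)·∫u².
Here 0 < c = 3/5 < 1. The condition a(u,u) ≥ α||u||_{H^1}² reads (1−α)∫(u')² ≥ (α−c)∫u². Any admissible α is ≤ 1 (rapidly oscillating u have ∫u²/∫(u')² → 0), and α = 1 would force 0 ≥ (1−c)∫u², impossible since c < 1; so 1−α > 0. By the sharp Poincaré inequality on H^1_0 of an interval of length L, ∫(u')² ≥ (π/L)²∫u² with equality for the first sine mode sin(π(x−x₀)/L) (x₀ the left endpoint), so the inequality holds for all u iff (1−α)(π/L)² ≥ α − c, i.e. α ≤ ((π/L)² + c)/((π/L)² + 1) = (1 + c(L/π)²)/(1 + (L/π)²). With (π/L)² = 4*π^2/49 and c = 3/5, the largest admissible constant is α = ((π/L)² + c)/((π/L)² + 1).
Simplifying, α = (147 + 20*π^2)/(5*(4*π^2 + 49)).


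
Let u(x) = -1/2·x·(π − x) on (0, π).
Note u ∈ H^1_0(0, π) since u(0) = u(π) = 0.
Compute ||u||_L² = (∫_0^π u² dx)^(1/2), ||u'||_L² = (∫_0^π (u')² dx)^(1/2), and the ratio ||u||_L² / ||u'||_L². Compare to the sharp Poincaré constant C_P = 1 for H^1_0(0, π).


||u||_L² / ||u'||_L² = sqrt(10)*π/10 < C_P = 1.

u(x) = -1/2·x·(π − x), so u'(x) = x - π/2.
u(x) = -1/2·x·(π − x) vanishes at x = 0 and x = π, so u ∈ H^1_0(0, π). Differentiate via the product rule and integrate the resulting polynomials term by term.
  ∫_0^π u² dx = ∫_0^π (x^4/4 - π*x^3/2 + π^2*x^2/4) dx. Term by term:
    ∫_0^π x^4/4 dx = π^5/20;  ∫_0^π -π*x^3/2 dx = -π^5/8;  ∫_0^π π^2*x^2/4 dx = π^5/12.
  Sum: π^5/20 − π^5/8 + π^5/12 = π^5/120.
  ∫_0^π (u')² dx = ∫_0^π (x^2 - π*x + π^2/4) dx. Term by term:
    ∫_0^π x^2 dx = π^3/3;  ∫_0^π -π*x dx = -π^3/2;  ∫_0^π π^2/4 dx = π^3/4.
  Sum: π^3/3 − π^3/2 + π^3/4 = π^3/12.
∫_0^π u² dx = π^5/120, so ||u||_L² = sqrt(30)*π^(5/2)/60.
∫_0^π (u')² dx = π^3/12, so ||u'||_L² = sqrt(3)*π^(3/2)/6.
Ratio ||u||_L² / ||u'||_L² = sqrt(10)*π/10.
Sharp Poincaré constant on H^1_0(0, π) is C_P = L/π = 1, achieved by sin(x).
A polynomial bump cannot attain the sharp Poincaré constant (only the first sine eigenfunction does), so the ratio is strictly less than C_P, consistent with ||u||_L² ≤ C_P ||u'||_L².


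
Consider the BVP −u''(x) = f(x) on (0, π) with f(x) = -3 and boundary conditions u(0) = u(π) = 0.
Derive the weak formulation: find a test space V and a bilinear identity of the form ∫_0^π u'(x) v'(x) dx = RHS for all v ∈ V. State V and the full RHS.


V = H^1_0(0, π) (so v(0) = v(π) = 0); weak form: ∫_0^π u'v' dx = ∫_0^π (-3) v dx for all v ∈ V.

Multiply both sides by a test function v and integrate from 0 to π:
  ∫_0^π −u''(x) v(x) dx = ∫_0^π f(x) v(x) dx.
Integrate the LHS by parts once:
  ∫_0^π −u'' v dx = −[u'(x) v(x)]_0^π + ∫_0^π u'(x) v'(x) dx.
Thus ∫_0^π u'(x) v'(x) dx = ∫_0^π f(x) v(x) dx + [u'(x) v(x)]_0^π.
Choose V so that boundary terms are either known or forced to vanish.
u is Dirichlet: u(0) = u(π) = 0. Let V = H^1_0(0, π); then v(0) = v(π) = 0, and [u' v]_0^π = 0.
Weak formulation: find u (satisfying any essential BC) such that ∫_0^π u'(x) v'(x) dx = ∫_0^π f v dx for all v ∈ V.
Substituting f(x) = -3, the right-hand side is ∫_0^π (-3) v dx.


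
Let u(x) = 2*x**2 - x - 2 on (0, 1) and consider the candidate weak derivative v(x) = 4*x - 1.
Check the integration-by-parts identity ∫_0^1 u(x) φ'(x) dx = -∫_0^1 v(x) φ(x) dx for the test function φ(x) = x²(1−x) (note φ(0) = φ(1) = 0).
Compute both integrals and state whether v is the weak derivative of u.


LHS = -7/60, RHS = -7/60. Yes, v = u' weakly.

u(x) = 2*x**2 - x - 2, classical derivative u'(x) = 4*x - 1.
φ(x) = x²(1−x), so φ'(x) = x*(2 - 3*x).
Note φ(0) = φ(1) = 0, so the boundary term u·φ vanishes.
LHS = ∫_0^1 u(x) φ'(x) dx = ∫_0^1 (-6*x^4 + 7*x^3 + 4*x^2 - 4*x) dx. Term by term:
  ∫_0^1 -6*x^4 dx = -6/5;  ∫_0^1 7*x^3 dx = 7/4;  ∫_0^1 4*x^2 dx = 4/3;
  ∫_0^1 -4*x dx = -2.
Sum: -6/5 + 7/4 + 4/3 − 2 = -7/60.
So LHS = -7/60.
∫_0^1 v(x) φ(x) dx = ∫_0^1 (-4*x^4 + 5*x^3 - x^2) dx. Term by term:
  ∫_0^1 -4*x^4 dx = -4/5;  ∫_0^1 5*x^3 dx = 5/4;  ∫_0^1 -x^2 dx = -1/3.
Sum: -4/5 + 5/4 − 1/3 = 7/60.
So RHS = -∫_0^1 v(x) φ(x) dx = -7/60.
LHS = RHS, so the identity holds for this test φ.
Moreover u is smooth here and v(x) = u'(x) = 4*x - 1 pointwise, so the identity holds for every test function. Hence v is the weak derivative of u.


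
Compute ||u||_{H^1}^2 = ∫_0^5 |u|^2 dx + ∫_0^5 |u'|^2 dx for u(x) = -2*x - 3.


||u||_{H^1}^2 = 1145/3

The H^1 norm (squared) on an interval (0, L) is
  ||u||_{H^1}^2 = ∫_0^L u(x)^2 dx + ∫_0^L u'(x)^2 dx.
Compute u'(x) = -2.
Then u(x)^2 = 4*x**2 + 12*x + 9 and u'(x)^2 = 4.
Integrate each monomial from 0 to 5 using ∫_0^5 c·x^n dx = c·5^(n+1)/(n+1):
  ∫_0^5 u(x)^2 dx = ∫_0^5 (4*x^2 + 12*x + 9) dx. Term by term:
    ∫_0^5 4*x^2 dx = 500/3;  ∫_0^5 12*x dx = 150;  ∫_0^5 9 dx = 45.
  Sum: 500/3 + 150 + 45 = 1085/3.
  ∫_0^5 u'(x)^2 dx = ∫_0^5 (4) dx. Term by term:
    ∫_0^5 4 dx = 20.
Adding: ||u||_{H^1}^2 = 1085/3 + 20 = 1145/3.


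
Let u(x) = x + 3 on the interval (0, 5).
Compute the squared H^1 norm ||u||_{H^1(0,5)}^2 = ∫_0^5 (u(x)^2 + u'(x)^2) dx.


||u||_{H^1}^2 = 500/3

The H^1 norm (squared) on an interval (0, L) is
  ||u||_{H^1}^2 = ∫_0^L u(x)^2 dx + ∫_0^L u'(x)^2 dx.
Compute u'(x) = 1.
Then u(x)^2 = x**2 + 6*x + 9 and u'(x)^2 = 1.
Integrate each monomial from 0 to 5 using ∫_0^5 c·x^n dx = c·5^(n+1)/(n+1):
  ∫_0^5 u(x)^2 dx = ∫_0^5 (x^2 + 6*x + 9) dx. Term by term:
    ∫_0^5 x^2 dx = 125/3;  ∫_0^5 6*x dx = 75;  ∫_0^5 9 dx = 45.
  Sum: 125/3 + 75 + 45 = 485/3.
  ∫_0^5 u'(x)^2 dx = ∫_0^5 (1) dx. Term by term:
    ∫_0^5 1 dx = 5.
Adding: ||u||_{H^1}^2 = 485/3 + 5 = 500/3.


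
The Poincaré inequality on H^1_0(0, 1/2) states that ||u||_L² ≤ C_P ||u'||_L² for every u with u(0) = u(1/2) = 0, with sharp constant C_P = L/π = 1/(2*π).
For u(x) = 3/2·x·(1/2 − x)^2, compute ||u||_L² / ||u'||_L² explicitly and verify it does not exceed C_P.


||u||_L² / ||u'||_L² = sqrt(14)/28 < C_P = 1/(2*π).

u(x) = 3/2·x·(1/2 − x)^2, so u'(x) = 9*x^2/2 - 3*x + 3/8.
u(x) = 3/2·x·(1/2 − x)^2 vanishes at x = 0 and x = 1/2, so u ∈ H^1_0(0, 1/2). Differentiate via the product rule and integrate the resulting polynomials term by term.
  ∫_0^1/2 u² dx = ∫_0^1/2 (9*x^6/4 - 9*x^5/2 + 27*x^4/8 - 9*x^3/8 + 9*x^2/64) dx. Term by term:
    ∫_0^1/2 9*x^6/4 dx = 9/3584;  ∫_0^1/2 -9*x^5/2 dx = -3/256;  ∫_0^1/2 27*x^4/8 dx = 27/1280;
    ∫_0^1/2 -9*x^3/8 dx = -9/512;  ∫_0^1/2 9*x^2/64 dx = 3/512.
  Sum: 9/3584 − 3/256 + 27/1280 − 9/512 + 3/512 = 3/17920.
  ∫_0^1/2 (u')² dx = ∫_0^1/2 (81*x^4/4 - 27*x^3 + 99*x^2/8 - 9*x/4 + 9/64) dx. Term by term:
    ∫_0^1/2 81*x^4/4 dx = 81/640;  ∫_0^1/2 -27*x^3 dx = -27/64;  ∫_0^1/2 99*x^2/8 dx = 33/64;
    ∫_0^1/2 -9*x/4 dx = -9/32;  ∫_0^1/2 9/64 dx = 9/128.
  Sum: 81/640 − 27/64 + 33/64 − 9/32 + 9/128 = 3/320.
∫_0^1/2 u² dx = 3/17920, so ||u||_L² = sqrt(210)/1120.
∫_0^1/2 (u')² dx = 3/320, so ||u'||_L² = sqrt(15)/40.
Ratio ||u||_L² / ||u'||_L² = sqrt(14)/28.
Sharp Poincaré constant on H^1_0(0, 1/2) is C_P = L/π = 1/(2*π), achieved by sin(2*π·x).
A polynomial bump cannot attain the sharp Poincaré constant (only the first sine eigenfunction does), so the ratio is strictly less than C_P, consistent with ||u||_L² ≤ C_P ||u'||_L².


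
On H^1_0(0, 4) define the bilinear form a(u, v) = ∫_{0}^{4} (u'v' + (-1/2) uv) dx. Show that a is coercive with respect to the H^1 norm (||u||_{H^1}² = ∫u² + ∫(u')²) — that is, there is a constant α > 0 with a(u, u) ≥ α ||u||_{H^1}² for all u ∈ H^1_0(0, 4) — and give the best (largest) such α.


α = (-8 + π^2)/(π^2 + 16)

Coercivity of a(·,·) on H^1_0(0, 4) means a(u, u) ≥ α ||u||_{H^1}² for every u ∈ H^1_0.
The interval has length L = 4, and Poincaré/coercivity depend only on L. Here a(u, u) = ∫(u')² + (-1/2)·∫u².
Here c = -1/2 < 0 with |c| < (π/L)² = π^2/16, so coercivity still holds. The condition a(u,u) ≥ α||u||_{H^1}² reads (1−α)∫(u')² ≥ (α−c)∫u². Any admissible α is ≤ 1 (rapidly oscillating u have ∫u²/∫(u')² → 0), and α = 1 would force 0 ≥ (1−c)∫u², impossible since c < 1; so 1−α > 0. By the sharp Poincaré inequality on H^1_0 of an interval of length L, ∫(u')² ≥ (π/L)²∫u² with equality for the first sine mode sin(π(x−x₀)/L) (x₀ the left endpoint), so the inequality holds for all u iff (1−α)(π/L)² ≥ α − c, i.e. α ≤ ((π/L)² + c)/((π/L)² + 1) = (1 + c(L/π)²)/(1 + (L/π)²). (Direct route, valid since c ≤ 0: Poincaré gives c∫u² ≥ c(L/π)²∫(u')², so a(u,u) ≥ (1 + c(L/π)²)∫(u')², while ||u||_{H^1}² ≤ (1 + (L/π)²)∫(u')²; dividing yields the same α.) With (π/L)² = π^2/16 and c = -1/2, the largest admissible constant is α = ((π/L)² + c)/((π/L)² + 1).
Simplifying, α = (-8 + π^2)/(π^2 + 16).


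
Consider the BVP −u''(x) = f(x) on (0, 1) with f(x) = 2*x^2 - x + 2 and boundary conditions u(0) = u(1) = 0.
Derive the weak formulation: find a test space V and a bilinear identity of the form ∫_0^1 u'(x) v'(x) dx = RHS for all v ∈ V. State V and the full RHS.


V = H^1_0(0, 1) (so v(0) = v(1) = 0); weak form: ∫_0^1 u'v' dx = ∫_0^1 (2*x^2 - x + 2) v dx for all v ∈ V.

Multiply both sides by a test function v and integrate from 0 to 1:
  ∫_0^1 −u''(x) v(x) dx = ∫_0^1 f(x) v(x) dx.
Integrate the LHS by parts once:
  ∫_0^1 −u'' v dx = −[u'(x) v(x)]_0^1 + ∫_0^1 u'(x) v'(x) dx.
Thus ∫_0^1 u'(x) v'(x) dx = ∫_0^1 f(x) v(x) dx + [u'(x) v(x)]_0^1.
Choose V so that boundary terms are either known or forced to vanish.
u is Dirichlet: u(0) = u(1) = 0. Let V = H^1_0(0, 1); then v(0) = v(1) = 0, and [u' v]_0^1 = 0.
Weak formulation: find u (satisfying any essential BC) such that ∫_0^1 u'(x) v'(x) dx = ∫_0^1 f v dx for all v ∈ V.
Substituting f(x) = 2*x^2 - x + 2, the right-hand side is ∫_0^1 (2*x^2 - x + 2) v dx.


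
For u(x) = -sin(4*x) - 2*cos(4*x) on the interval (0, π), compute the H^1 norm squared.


||u||_{H^1(0,π)}^2 = 85*π/2

u'(x) = 8*sin(4*x) - 4*cos(4*x).
Expand u² and (u')² and integrate term by term on (0, π), using: for integers n ≥ 1, ∫_0^π sin²(nx) dx = ∫_0^π cos²(nx) dx = π/2; for n ≠ n', ∫_0^π sin(nx)sin(n'x) dx = ∫_0^π cos(nx)cos(n'x) dx = 0; and by product-to-sum, ∫_0^π sin(nx)cos(n'x) dx = ½∫_0^π [sin((n+n')x) + sin((n−n')x)] dx, which is 0 when n+n' is even and 2n/(n²−n'²) when n+n' is odd (it need not vanish on (0, π)).
  u² squared terms: (-1)²·∫sin(4x)² dx = 1·π/2 = π/2;  (-2)²·∫cos(4x)² dx = 4·π/2 = 2*π.
  u² cross terms: 2·(-1)·(-2)·∫sin(4x)·cos(4x) dx = 4·(0) = 0.
  So ∫_0^π u² dx = π/2 + 2*π + 0 = 5*π/2.
  (u')² squared terms: (-4)²·∫cos(4x)² dx = 16·π/2 = 8*π;  (8)²·∫sin(4x)² dx = 64·π/2 = 32*π.
  (u')² cross terms: 2·(-4)·(8)·∫cos(4x)·sin(4x) dx = -64·(0) = 0.
  So ∫_0^π (u')² dx = 8*π + 32*π + 0 = 40*π.
||u||_{H^1}^2 = (5*π/2) + (40*π) = 85*π/2.


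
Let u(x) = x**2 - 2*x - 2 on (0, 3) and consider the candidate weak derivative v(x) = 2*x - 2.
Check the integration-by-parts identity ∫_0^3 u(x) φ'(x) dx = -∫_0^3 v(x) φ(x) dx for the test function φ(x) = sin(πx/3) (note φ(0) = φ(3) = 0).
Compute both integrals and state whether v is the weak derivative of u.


LHS = -6/π, RHS = -6/π. Yes, v = u' weakly.

u(x) = x**2 - 2*x - 2, classical derivative u'(x) = 2*x - 2.
φ(x) = sin(πx/3), so φ'(x) = π*cos(π*x/3)/3.
Note φ(0) = φ(3) = 0, so the boundary term u·φ vanishes.
LHS = ∫_0^3 u(x) φ'(x) dx = ∫_0^3 (π*x^2*cos(π*x/3)/3 - 2*π*x*cos(π*x/3)/3 - 2*π*cos(π*x/3)/3) dx. Term by term:
  ∫_0^3 -2*π*cos(π*x/3)/3 dx = 0;  ∫_0^3 -2*π*x*cos(π*x/3)/3 dx = 12/π;  ∫_0^3 π*x^2*cos(π*x/3)/3 dx = -18/π.
Sum: 0 + 12/π − 18/π = -6/π.
So LHS = -6/π.
∫_0^3 v(x) φ(x) dx = ∫_0^3 (2*x*sin(π*x/3) - 2*sin(π*x/3)) dx. Term by term:
  ∫_0^3 -2*sin(π*x/3) dx = -12/π;  ∫_0^3 2*x*sin(π*x/3) dx = 18/π.
Sum: -12/π + 18/π = 6/π.
So RHS = -∫_0^3 v(x) φ(x) dx = -6/π.
LHS = RHS, so the identity holds for this test φ.
Moreover u is smooth here and v(x) = u'(x) = 2*x - 2 pointwise, so the identity holds for every test function. Hence v is the weak derivative of u.


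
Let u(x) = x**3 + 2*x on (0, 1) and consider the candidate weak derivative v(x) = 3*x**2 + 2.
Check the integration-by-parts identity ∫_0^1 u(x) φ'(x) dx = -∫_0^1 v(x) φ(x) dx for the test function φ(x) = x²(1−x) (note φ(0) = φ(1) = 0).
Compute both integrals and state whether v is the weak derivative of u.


LHS = -4/15, RHS = -4/15. Yes, v = u' weakly.

u(x) = x**3 + 2*x, classical derivative u'(x) = 3*x**2 + 2.
φ(x) = x²(1−x), so φ'(x) = x*(2 - 3*x).
Note φ(0) = φ(1) = 0, so the boundary term u·φ vanishes.
LHS = ∫_0^1 u(x) φ'(x) dx = ∫_0^1 (-3*x^5 + 2*x^4 - 6*x^3 + 4*x^2) dx. Term by term:
  ∫_0^1 -3*x^5 dx = -1/2;  ∫_0^1 2*x^4 dx = 2/5;  ∫_0^1 -6*x^3 dx = -3/2;
  ∫_0^1 4*x^2 dx = 4/3.
Sum: -1/2 + 2/5 − 3/2 + 4/3 = -4/15.
So LHS = -4/15.
∫_0^1 v(x) φ(x) dx = ∫_0^1 (-3*x^5 + 3*x^4 - 2*x^3 + 2*x^2) dx. Term by term:
  ∫_0^1 -3*x^5 dx = -1/2;  ∫_0^1 3*x^4 dx = 3/5;  ∫_0^1 -2*x^3 dx = -1/2;
  ∫_0^1 2*x^2 dx = 2/3.
Sum: -1/2 + 3/5 − 1/2 + 2/3 = 4/15.
So RHS = -∫_0^1 v(x) φ(x) dx = -4/15.
LHS = RHS, so the identity holds for this test φ.
Moreover u is smooth here and v(x) = u'(x) = 3*x**2 + 2 pointwise, so the identity holds for every test function. Hence v is the weak derivative of u.


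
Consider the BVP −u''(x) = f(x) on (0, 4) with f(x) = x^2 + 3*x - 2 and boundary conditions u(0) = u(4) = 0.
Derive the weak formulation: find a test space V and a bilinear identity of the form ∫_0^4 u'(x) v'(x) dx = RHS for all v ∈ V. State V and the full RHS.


V = H^1_0(0, 4) (so v(0) = v(4) = 0); weak form: ∫_0^4 u'v' dx = ∫_0^4 (x^2 + 3*x - 2) v dx for all v ∈ V.

Multiply both sides by a test function v and integrate from 0 to 4:
  ∫_0^4 −u''(x) v(x) dx = ∫_0^4 f(x) v(x) dx.
Integrate the LHS by parts once:
  ∫_0^4 −u'' v dx = −[u'(x) v(x)]_0^4 + ∫_0^4 u'(x) v'(x) dx.
Thus ∫_0^4 u'(x) v'(x) dx = ∫_0^4 f(x) v(x) dx + [u'(x) v(x)]_0^4.
Choose V so that boundary terms are either known or forced to vanish.
u is Dirichlet: u(0) = u(4) = 0. Let V = H^1_0(0, 4); then v(0) = v(4) = 0, and [u' v]_0^4 = 0.
Weak formulation: find u (satisfying any essential BC) such that ∫_0^4 u'(x) v'(x) dx = ∫_0^4 f v dx for all v ∈ V.
Substituting f(x) = x^2 + 3*x - 2, the right-hand side is ∫_0^4 (x^2 + 3*x - 2) v dx.


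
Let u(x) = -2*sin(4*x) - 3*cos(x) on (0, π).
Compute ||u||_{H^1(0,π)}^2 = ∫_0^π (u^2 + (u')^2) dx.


||u||_{H^1(0,π)}^2 = 64/5 + 43*π

u'(x) = 3*sin(x) - 8*cos(4*x).
Expand u² and (u')² and integrate term by term on (0, π), using: for integers n ≥ 1, ∫_0^π sin²(nx) dx = ∫_0^π cos²(nx) dx = π/2; for n ≠ n', ∫_0^π sin(nx)sin(n'x) dx = ∫_0^π cos(nx)cos(n'x) dx = 0; and by product-to-sum, ∫_0^π sin(nx)cos(n'x) dx = ½∫_0^π [sin((n+n')x) + sin((n−n')x)] dx, which is 0 when n+n' is even and 2n/(n²−n'²) when n+n' is odd (it need not vanish on (0, π)).
  u² squared terms: (-3)²·∫cos(x)² dx = 9·π/2 = 9*π/2;  (-2)²·∫sin(4x)² dx = 4·π/2 = 2*π.
  u² cross terms: 2·(-3)·(-2)·∫cos(x)·sin(4x) dx = 12·(8/15) = 32/5.
  So ∫_0^π u² dx = 9*π/2 + 2*π + 32/5 = 32/5 + 13*π/2.
  (u')² squared terms: (-8)²·∫cos(4x)² dx = 64·π/2 = 32*π;  (3)²·∫sin(x)² dx = 9·π/2 = 9*π/2.
  (u')² cross terms: 2·(-8)·(3)·∫cos(4x)·sin(x) dx = -48·(-2/15) = 32/5.
  So ∫_0^π (u')² dx = 32*π + 9*π/2 + 32/5 = 32/5 + 73*π/2.
||u||_{H^1}^2 = (32/5 + 13*π/2) + (32/5 + 73*π/2) = 64/5 + 43*π.


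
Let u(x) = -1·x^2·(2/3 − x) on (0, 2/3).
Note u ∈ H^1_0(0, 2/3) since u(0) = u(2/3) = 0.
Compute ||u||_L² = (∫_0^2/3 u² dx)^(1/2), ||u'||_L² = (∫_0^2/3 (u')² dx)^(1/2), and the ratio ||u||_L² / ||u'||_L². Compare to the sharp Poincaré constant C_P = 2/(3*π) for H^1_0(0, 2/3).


||u||_L² / ||u'||_L² = sqrt(14)/21 < C_P = 2/(3*π).

u(x) = -1·x^2·(2/3 − x), so u'(x) = x*(9*x - 4)/3.
u(x) = -1·x^2·(2/3 − x) vanishes at x = 0 and x = 2/3, so u ∈ H^1_0(0, 2/3). Differentiate via the product rule and integrate the resulting polynomials term by term.
  ∫_0^2/3 u² dx = ∫_0^2/3 (x^6 - 4*x^5/3 + 4*x^4/9) dx. Term by term:
    ∫_0^2/3 x^6 dx = 128/15309;  ∫_0^2/3 -4*x^5/3 dx = -128/6561;  ∫_0^2/3 4*x^4/9 dx = 128/10935.
  Sum: 128/15309 − 128/6561 + 128/10935 = 128/229635.
  ∫_0^2/3 (u')² dx = ∫_0^2/3 (9*x^4 - 8*x^3 + 16*x^2/9) dx. Term by term:
    ∫_0^2/3 9*x^4 dx = 32/135;  ∫_0^2/3 -8*x^3 dx = -32/81;  ∫_0^2/3 16*x^2/9 dx = 128/729.
  Sum: 32/135 − 32/81 + 128/729 = 64/3645.
∫_0^2/3 u² dx = 128/229635, so ||u||_L² = 8*sqrt(70)/2835.
∫_0^2/3 (u')² dx = 64/3645, so ||u'||_L² = 8*sqrt(5)/135.
Ratio ||u||_L² / ||u'||_L² = sqrt(14)/21.
Sharp Poincaré constant on H^1_0(0, 2/3) is C_P = L/π = 2/(3*π), achieved by sin(3*π/2·x).
A polynomial bump cannot attain the sharp Poincaré constant (only the first sine eigenfunction does), so the ratio is strictly less than C_P, consistent with ||u||_L² ≤ C_P ||u'||_L².


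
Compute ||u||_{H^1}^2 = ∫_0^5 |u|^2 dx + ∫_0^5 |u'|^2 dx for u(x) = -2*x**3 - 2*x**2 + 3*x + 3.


||u||_{H^1}^2 = 600480/7

The H^1 norm (squared) on an interval (0, L) is
  ||u||_{H^1}^2 = ∫_0^L u(x)^2 dx + ∫_0^L u'(x)^2 dx.
Compute u'(x) = -6*x**2 - 4*x + 3.
Then u(x)^2 = 4*x**6 + 8*x**5 - 8*x**4 - 24*x**3 - 3*x**2 + 18*x + 9 and u'(x)^2 = 36*x**4 + 48*x**3 - 20*x**2 - 24*x + 9.
Integrate each monomial from 0 to 5 using ∫_0^5 c·x^n dx = c·5^(n+1)/(n+1):
  ∫_0^5 u(x)^2 dx = ∫_0^5 (4*x^6 + 8*x^5 - 8*x^4 - 24*x^3 - 3*x^2 + 18*x + 9) dx. Term by term:
    ∫_0^5 4*x^6 dx = 312500/7;  ∫_0^5 8*x^5 dx = 62500/3;  ∫_0^5 -8*x^4 dx = -5000;
    ∫_0^5 -24*x^3 dx = -3750;  ∫_0^5 -3*x^2 dx = -125;  ∫_0^5 18*x dx = 225;
    ∫_0^5 9 dx = 45.
  Sum: 312500/7 + 62500/3 − 5000 − 3750 − 125 + 225 + 45 = 1194295/21.
  ∫_0^5 u'(x)^2 dx = ∫_0^5 (36*x^4 + 48*x^3 - 20*x^2 - 24*x + 9) dx. Term by term:
    ∫_0^5 36*x^4 dx = 22500;  ∫_0^5 48*x^3 dx = 7500;  ∫_0^5 -20*x^2 dx = -2500/3;
    ∫_0^5 -24*x dx = -300;  ∫_0^5 9 dx = 45.
  Sum: 22500 + 7500 − 2500/3 − 300 + 45 = 86735/3.
Adding: ||u||_{H^1}^2 = 1194295/21 + 86735/3 = 600480/7.


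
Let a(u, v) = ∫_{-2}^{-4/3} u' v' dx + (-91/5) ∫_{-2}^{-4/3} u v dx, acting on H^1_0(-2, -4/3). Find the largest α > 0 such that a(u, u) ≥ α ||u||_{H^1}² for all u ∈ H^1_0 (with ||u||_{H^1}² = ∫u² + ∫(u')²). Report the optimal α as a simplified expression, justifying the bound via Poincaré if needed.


α = (-364 + 45*π^2)/(5*(4 + 9*π^2))

Coercivity of a(·,·) on H^1_0(-2, -4/3) means a(u, u) ≥ α ||u||_{H^1}² for every u ∈ H^1_0.
The interval has length L = 2/3, and Poincaré/coercivity depend only on L. Here a(u, u) = ∫(u')² + (-91/5)·∫u².
Here c = -91/5 < 0 with |c| < (π/L)² = 9*π^2/4, so coercivity still holds. The condition a(u,u) ≥ α||u||_{H^1}² reads (1−α)∫(u')² ≥ (α−c)∫u². Any admissible α is ≤ 1 (rapidly oscillating u have ∫u²/∫(u')² → 0), and α = 1 would force 0 ≥ (1−c)∫u², impossible since c < 1; so 1−α > 0. By the sharp Poincaré inequality on H^1_0 of an interval of length L, ∫(u')² ≥ (π/L)²∫u² with equality for the first sine mode sin(π(x−x₀)/L) (x₀ the left endpoint), so the inequality holds for all u iff (1−α)(π/L)² ≥ α − c, i.e. α ≤ ((π/L)² + c)/((π/L)² + 1) = (1 + c(L/π)²)/(1 + (L/π)²). (Direct route, valid since c ≤ 0: Poincaré gives c∫u² ≥ c(L/π)²∫(u')², so a(u,u) ≥ (1 + c(L/π)²)∫(u')², while ||u||_{H^1}² ≤ (1 + (L/π)²)∫(u')²; dividing yields the same α.) With (π/L)² = 9*π^2/4 and c = -91/5, the largest admissible constant is α = ((π/L)² + c)/((π/L)² + 1).
Simplifying, α = (-364 + 45*π^2)/(5*(4 + 9*π^2)).


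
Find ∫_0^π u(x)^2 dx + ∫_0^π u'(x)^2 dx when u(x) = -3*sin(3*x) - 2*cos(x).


||u||_{H^1(0,π)}^2 = 49*π

u'(x) = 2*sin(x) - 9*cos(3*x).
Expand u² and (u')² and integrate term by term on (0, π), using: for integers n ≥ 1, ∫_0^π sin²(nx) dx = ∫_0^π cos²(nx) dx = π/2; for n ≠ n', ∫_0^π sin(nx)sin(n'x) dx = ∫_0^π cos(nx)cos(n'x) dx = 0; and by product-to-sum, ∫_0^π sin(nx)cos(n'x) dx = ½∫_0^π [sin((n+n')x) + sin((n−n')x)] dx, which is 0 when n+n' is even and 2n/(n²−n'²) when n+n' is odd (it need not vanish on (0, π)).
  u² squared terms: (-3)²·∫sin(3x)² dx = 9·π/2 = 9*π/2;  (-2)²·∫cos(x)² dx = 4·π/2 = 2*π.
  u² cross terms: 2·(-3)·(-2)·∫sin(3x)·cos(x) dx = 12·(0) = 0.
  So ∫_0^π u² dx = 9*π/2 + 2*π + 0 = 13*π/2.
  (u')² squared terms: (-9)²·∫cos(3x)² dx = 81·π/2 = 81*π/2;  (2)²·∫sin(x)² dx = 4·π/2 = 2*π.
  (u')² cross terms: 2·(-9)·(2)·∫cos(3x)·sin(x) dx = -36·(0) = 0.
  So ∫_0^π (u')² dx = 81*π/2 + 2*π + 0 = 85*π/2.
||u||_{H^1}^2 = (13*π/2) + (85*π/2) = 49*π.


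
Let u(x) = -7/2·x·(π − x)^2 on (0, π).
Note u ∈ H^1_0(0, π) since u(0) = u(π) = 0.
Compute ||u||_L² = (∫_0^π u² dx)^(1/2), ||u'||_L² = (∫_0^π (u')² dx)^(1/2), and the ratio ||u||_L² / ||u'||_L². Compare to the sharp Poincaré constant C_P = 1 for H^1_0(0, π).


||u||_L² / ||u'||_L² = sqrt(14)*π/14 < C_P = 1.

u(x) = -7/2·x·(π − x)^2, so u'(x) = 7*(π - 3*x)*(x - π)/2.
u(x) = -7/2·x·(π − x)^2 vanishes at x = 0 and x = π, so u ∈ H^1_0(0, π). Differentiate via the product rule and integrate the resulting polynomials term by term.
  ∫_0^π u² dx = ∫_0^π (49*x^6/4 - 49*π*x^5 + 147*π^2*x^4/2 - 49*π^3*x^3 + 49*π^4*x^2/4) dx. Term by term:
    ∫_0^π 49*x^6/4 dx = 7*π^7/4;  ∫_0^π -49*π*x^5 dx = -49*π^7/6;  ∫_0^π 147*π^2*x^4/2 dx = 147*π^7/10;
    ∫_0^π -49*π^3*x^3 dx = -49*π^7/4;  ∫_0^π 49*π^4*x^2/4 dx = 49*π^7/12.
  Sum: 7*π^7/4 − 49*π^7/6 + 147*π^7/10 − 49*π^7/4 + 49*π^7/12 = 7*π^7/60.
  ∫_0^π (u')² dx = ∫_0^π (441*x^4/4 - 294*π*x^3 + 539*π^2*x^2/2 - 98*π^3*x + 49*π^4/4) dx. Term by term:
    ∫_0^π 441*x^4/4 dx = 441*π^5/20;  ∫_0^π -294*π*x^3 dx = -147*π^5/2;  ∫_0^π 539*π^2*x^2/2 dx = 539*π^5/6;
    ∫_0^π -98*π^3*x dx = -49*π^5;  ∫_0^π 49*π^4/4 dx = 49*π^5/4.
  Sum: 441*π^5/20 − 147*π^5/2 + 539*π^5/6 − 49*π^5 + 49*π^5/4 = 49*π^5/30.
∫_0^π u² dx = 7*π^7/60, so ||u||_L² = sqrt(105)*π^(7/2)/30.
∫_0^π (u')² dx = 49*π^5/30, so ||u'||_L² = 7*sqrt(30)*π^(5/2)/30.
Ratio ||u||_L² / ||u'||_L² = sqrt(14)*π/14.
Sharp Poincaré constant on H^1_0(0, π) is C_P = L/π = 1, achieved by sin(x).
A polynomial bump cannot attain the sharp Poincaré constant (only the first sine eigenfunction does), so the ratio is strictly less than C_P, consistent with ||u||_L² ≤ C_P ||u'||_L².


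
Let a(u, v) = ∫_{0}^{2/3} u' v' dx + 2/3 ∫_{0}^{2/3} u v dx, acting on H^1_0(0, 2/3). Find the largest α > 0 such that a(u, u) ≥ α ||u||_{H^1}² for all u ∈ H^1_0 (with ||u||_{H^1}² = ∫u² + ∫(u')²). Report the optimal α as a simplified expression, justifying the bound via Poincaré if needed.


α = (8 + 27*π^2)/(3*(4 + 9*π^2))

Coercivity of a(·,·) on H^1_0(0, 2/3) means a(u, u) ≥ α ||u||_{H^1}² for every u ∈ H^1_0.
The interval has length L = 2/3, and Poincaré/coercivity depend only on L. Here a(u, u) = ∫(u')² + (2/3)·∫u².
Here 0 < c = 2/3 < 1. The condition a(u,u) ≥ α||u||_{H^1}² reads (1−α)∫(u')² ≥ (α−c)∫u². Any admissible α is ≤ 1 (rapidly oscillating u have ∫u²/∫(u')² → 0), and α = 1 would force 0 ≥ (1−c)∫u², impossible since c < 1; so 1−α > 0. By the sharp Poincaré inequality on H^1_0 of an interval of length L, ∫(u')² ≥ (π/L)²∫u² with equality for the first sine mode sin(π(x−x₀)/L) (x₀ the left endpoint), so the inequality holds for all u iff (1−α)(π/L)² ≥ α − c, i.e. α ≤ ((π/L)² + c)/((π/L)² + 1) = (1 + c(L/π)²)/(1 + (L/π)²). With (π/L)² = 9*π^2/4 and c = 2/3, the largest admissible constant is α = ((π/L)² + c)/((π/L)² + 1).
Simplifying, α = (8 + 27*π^2)/(3*(4 + 9*π^2)).


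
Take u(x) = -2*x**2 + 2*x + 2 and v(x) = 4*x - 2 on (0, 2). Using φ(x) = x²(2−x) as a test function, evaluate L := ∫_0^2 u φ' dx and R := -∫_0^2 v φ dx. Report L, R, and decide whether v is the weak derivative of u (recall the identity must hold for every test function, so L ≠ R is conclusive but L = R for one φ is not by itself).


LHS = 56/15, RHS = -56/15. No, v is not the weak derivative of u.

u(x) = -2*x**2 + 2*x + 2, classical derivative u'(x) = 2 - 4*x.
φ(x) = x²(2−x), so φ'(x) = x*(4 - 3*x).
Note φ(0) = φ(2) = 0, so the boundary term u·φ vanishes.
LHS = ∫_0^2 u(x) φ'(x) dx = ∫_0^2 (6*x^4 - 14*x^3 + 2*x^2 + 8*x) dx. Term by term:
  ∫_0^2 6*x^4 dx = 192/5;  ∫_0^2 -14*x^3 dx = -56;  ∫_0^2 2*x^2 dx = 16/3;
  ∫_0^2 8*x dx = 16.
Sum: 192/5 − 56 + 16/3 + 16 = 56/15.
So LHS = 56/15.
∫_0^2 v(x) φ(x) dx = ∫_0^2 (-4*x^4 + 10*x^3 - 4*x^2) dx. Term by term:
  ∫_0^2 -4*x^4 dx = -128/5;  ∫_0^2 10*x^3 dx = 40;  ∫_0^2 -4*x^2 dx = -32/3.
Sum: -128/5 + 40 − 32/3 = 56/15.
So RHS = -∫_0^2 v(x) φ(x) dx = -56/15.
LHS − RHS = 112/15 ≠ 0, so the identity fails.
(For a valid weak derivative the identity must hold for EVERY test function, in particular this one. The failure shows v is NOT the weak derivative of u.)
Correct weak derivative would be u'(x) = 2 - 4*x.


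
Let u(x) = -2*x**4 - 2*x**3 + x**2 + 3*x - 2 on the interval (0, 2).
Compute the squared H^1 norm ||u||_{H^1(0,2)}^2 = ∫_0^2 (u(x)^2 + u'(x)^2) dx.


||u||_{H^1}^2 = 704206/315

The H^1 norm (squared) on an interval (0, L) is
  ||u||_{H^1}^2 = ∫_0^L u(x)^2 dx + ∫_0^L u'(x)^2 dx.
Compute u'(x) = -8*x**3 - 6*x**2 + 2*x + 3.
Then u(x)^2 = 4*x**8 + 8*x**7 - 16*x**5 - 3*x**4 + 14*x**3 + 5*x**2 - 12*x + 4 and u'(x)^2 = 64*x**6 + 96*x**5 + 4*x**4 - 72*x**3 - 32*x**2 + 12*x + 9.
Integrate each monomial from 0 to 2 using ∫_0^2 c·x^n dx = c·2^(n+1)/(n+1):
  ∫_0^2 u(x)^2 dx = ∫_0^2 (4*x^8 + 8*x^7 - 16*x^5 - 3*x^4 + 14*x^3 + 5*x^2 - 12*x + 4) dx. Term by term:
    ∫_0^2 4*x^8 dx = 2048/9;  ∫_0^2 8*x^7 dx = 256;  ∫_0^2 -16*x^5 dx = -512/3;
    ∫_0^2 -3*x^4 dx = -96/5;  ∫_0^2 14*x^3 dx = 56;  ∫_0^2 5*x^2 dx = 40/3;
    ∫_0^2 -12*x dx = -24;  ∫_0^2 4 dx = 8.
  Sum: 2048/9 + 256 − 512/3 − 96/5 + 56 + 40/3 − 24 + 8 = 15616/45.
  ∫_0^2 u'(x)^2 dx = ∫_0^2 (64*x^6 + 96*x^5 + 4*x^4 - 72*x^3 - 32*x^2 + 12*x + 9) dx. Term by term:
    ∫_0^2 64*x^6 dx = 8192/7;  ∫_0^2 96*x^5 dx = 1024;  ∫_0^2 4*x^4 dx = 128/5;
    ∫_0^2 -72*x^3 dx = -288;  ∫_0^2 -32*x^2 dx = -256/3;  ∫_0^2 12*x dx = 24;
    ∫_0^2 9 dx = 18.
  Sum: 8192/7 + 1024 + 128/5 − 288 − 256/3 + 24 + 18 = 198298/105.
Adding: ||u||_{H^1}^2 = 15616/45 + 198298/105 = 704206/315.


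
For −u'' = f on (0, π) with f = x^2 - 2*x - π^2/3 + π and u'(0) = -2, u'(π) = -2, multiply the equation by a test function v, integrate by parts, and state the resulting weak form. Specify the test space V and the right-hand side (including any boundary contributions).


V = H^1(0, π) (v unrestricted at boundary; u is determined up to an additive constant); weak form: ∫_0^π u'v' dx = ∫_0^π (x^2 - 2*x - π^2/3 + π) v dx − 2·v(π) + 2·v(0) for all v ∈ V.

Multiply both sides by a test function v and integrate from 0 to π:
  ∫_0^π −u''(x) v(x) dx = ∫_0^π f(x) v(x) dx.
Integrate the LHS by parts once:
  ∫_0^π −u'' v dx = −[u'(x) v(x)]_0^π + ∫_0^π u'(x) v'(x) dx.
Thus ∫_0^π u'(x) v'(x) dx = ∫_0^π f(x) v(x) dx + [u'(x) v(x)]_0^π.
Choose V so that boundary terms are either known or forced to vanish.
u has inhomogeneous Neumann u'(0) = -2, u'(π) = -2. [u' v]_0^π = (-2)·v(π) − (-2)·v(0) = − 2·v(π) + 2·v(0). Take V = H^1(0, π); boundary term becomes part of RHS.
Weak formulation: find u (satisfying any essential BC) such that ∫_0^π u'(x) v'(x) dx = ∫_0^π f v dx − 2·v(π) + 2·v(0) for all v ∈ V (Neumann data are natural BCs: they enter the RHS as boundary terms).
Substituting f(x) = x^2 - 2*x - π^2/3 + π, the right-hand side is ∫_0^π (x^2 - 2*x - π^2/3 + π) v dx − 2·v(π) + 2·v(0).
Compatibility check (pure Neumann): taking v ≡ 1 ∈ V gives 0 = ∫_0^π f dx + (-2) − (-2), i.e. ∫_0^π f dx must equal u'(0) − u'(π) = 0. Indeed ∫_0^π (x^2 - 2*x - π^2/3 + π) dx = 0, so the data are compatible. The solution is then unique only up to an additive constant (fix it e.g. by requiring ∫_0^π u dx = 0).


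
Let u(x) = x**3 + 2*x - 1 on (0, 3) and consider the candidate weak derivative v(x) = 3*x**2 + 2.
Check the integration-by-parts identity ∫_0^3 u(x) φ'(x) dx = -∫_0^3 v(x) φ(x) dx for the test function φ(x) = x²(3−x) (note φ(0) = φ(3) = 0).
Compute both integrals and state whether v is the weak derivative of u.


LHS = -432/5, RHS = -432/5. Yes, v = u' weakly.

u(x) = x**3 + 2*x - 1, classical derivative u'(x) = 3*x**2 + 2.
φ(x) = x²(3−x), so φ'(x) = 3*x*(2 - x).
Note φ(0) = φ(3) = 0, so the boundary term u·φ vanishes.
LHS = ∫_0^3 u(x) φ'(x) dx = ∫_0^3 (-3*x^5 + 6*x^4 - 6*x^3 + 15*x^2 - 6*x) dx. Term by term:
  ∫_0^3 -3*x^5 dx = -729/2;  ∫_0^3 6*x^4 dx = 1458/5;  ∫_0^3 -6*x^3 dx = -243/2;
  ∫_0^3 15*x^2 dx = 135;  ∫_0^3 -6*x dx = -27.
Sum: -729/2 + 1458/5 − 243/2 + 135 − 27 = -432/5.
So LHS = -432/5.
∫_0^3 v(x) φ(x) dx = ∫_0^3 (-3*x^5 + 9*x^4 - 2*x^3 + 6*x^2) dx. Term by term:
  ∫_0^3 -3*x^5 dx = -729/2;  ∫_0^3 9*x^4 dx = 2187/5;  ∫_0^3 -2*x^3 dx = -81/2;
  ∫_0^3 6*x^2 dx = 54.
Sum: -729/2 + 2187/5 − 81/2 + 54 = 432/5.
So RHS = -∫_0^3 v(x) φ(x) dx = -432/5.
LHS = RHS, so the identity holds for this test φ.
Moreover u is smooth here and v(x) = u'(x) = 3*x**2 + 2 pointwise, so the identity holds for every test function. Hence v is the weak derivative of u.


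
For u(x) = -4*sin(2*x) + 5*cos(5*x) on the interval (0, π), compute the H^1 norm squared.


||u||_{H^1(0,π)}^2 = 4160/21 + 365*π

u'(x) = -25*sin(5*x) - 8*cos(2*x).
Expand u² and (u')² and integrate term by term on (0, π), using: for integers n ≥ 1, ∫_0^π sin²(nx) dx = ∫_0^π cos²(nx) dx = π/2; for n ≠ n', ∫_0^π sin(nx)sin(n'x) dx = ∫_0^π cos(nx)cos(n'x) dx = 0; and by product-to-sum, ∫_0^π sin(nx)cos(n'x) dx = ½∫_0^π [sin((n+n')x) + sin((n−n')x)] dx, which is 0 when n+n' is even and 2n/(n²−n'²) when n+n' is odd (it need not vanish on (0, π)).
  u² squared terms: (-4)²·∫sin(2x)² dx = 16·π/2 = 8*π;  (5)²·∫cos(5x)² dx = 25·π/2 = 25*π/2.
  u² cross terms: 2·(-4)·(5)·∫sin(2x)·cos(5x) dx = -40·(-4/21) = 160/21.
  So ∫_0^π u² dx = 8*π + 25*π/2 + 160/21 = 160/21 + 41*π/2.
  (u')² squared terms: (-25)²·∫sin(5x)² dx = 625·π/2 = 625*π/2;  (-8)²·∫cos(2x)² dx = 64·π/2 = 32*π.
  (u')² cross terms: 2·(-25)·(-8)·∫sin(5x)·cos(2x) dx = 400·(10/21) = 4000/21.
  So ∫_0^π (u')² dx = 625*π/2 + 32*π + 4000/21 = 4000/21 + 689*π/2.
||u||_{H^1}^2 = (160/21 + 41*π/2) + (4000/21 + 689*π/2) = 4160/21 + 365*π.


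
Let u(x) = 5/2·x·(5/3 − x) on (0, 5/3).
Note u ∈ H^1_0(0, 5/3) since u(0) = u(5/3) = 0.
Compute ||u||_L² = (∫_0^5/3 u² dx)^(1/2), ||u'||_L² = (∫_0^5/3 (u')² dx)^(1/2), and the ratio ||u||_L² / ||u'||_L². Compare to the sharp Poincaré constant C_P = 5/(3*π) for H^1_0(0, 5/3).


||u||_L² / ||u'||_L² = sqrt(10)/6 < C_P = 5/(3*π).

u(x) = 5/2·x·(5/3 − x), so u'(x) = 25/6 - 5*x.
u(x) = 5/2·x·(5/3 − x) vanishes at x = 0 and x = 5/3, so u ∈ H^1_0(0, 5/3). Differentiate via the product rule and integrate the resulting polynomials term by term.
  ∫_0^5/3 u² dx = ∫_0^5/3 (25*x^4/4 - 125*x^3/6 + 625*x^2/36) dx. Term by term:
    ∫_0^5/3 25*x^4/4 dx = 15625/972;  ∫_0^5/3 -125*x^3/6 dx = -78125/1944;  ∫_0^5/3 625*x^2/36 dx = 78125/2916.
  Sum: 15625/972 − 78125/1944 + 78125/2916 = 15625/5832.
  ∫_0^5/3 (u')² dx = ∫_0^5/3 (25*x^2 - 125*x/3 + 625/36) dx. Term by term:
    ∫_0^5/3 25*x^2 dx = 3125/81;  ∫_0^5/3 -125*x/3 dx = -3125/54;  ∫_0^5/3 625/36 dx = 3125/108.
  Sum: 3125/81 − 3125/54 + 3125/108 = 3125/324.
∫_0^5/3 u² dx = 15625/5832, so ||u||_L² = 125*sqrt(2)/108.
∫_0^5/3 (u')² dx = 3125/324, so ||u'||_L² = 25*sqrt(5)/18.
Ratio ||u||_L² / ||u'||_L² = sqrt(10)/6.
Sharp Poincaré constant on H^1_0(0, 5/3) is C_P = L/π = 5/(3*π), achieved by sin(3*π/5·x).
A polynomial bump cannot attain the sharp Poincaré constant (only the first sine eigenfunction does), so the ratio is strictly less than C_P, consistent with ||u||_L² ≤ C_P ||u'||_L².


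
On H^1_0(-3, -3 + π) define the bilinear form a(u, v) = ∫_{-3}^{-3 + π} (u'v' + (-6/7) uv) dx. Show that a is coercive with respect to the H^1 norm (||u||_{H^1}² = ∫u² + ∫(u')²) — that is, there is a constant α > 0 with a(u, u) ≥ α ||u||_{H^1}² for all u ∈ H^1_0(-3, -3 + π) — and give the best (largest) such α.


α = 1/14

Coercivity of a(·,·) on H^1_0(-3, -3 + π) means a(u, u) ≥ α ||u||_{H^1}² for every u ∈ H^1_0.
The interval has length L = π, and Poincaré/coercivity depend only on L. Here a(u, u) = ∫(u')² + (-6/7)·∫u².
Here c = -6/7 < 0 with |c| < (π/L)² = 1, so coercivity still holds. The condition a(u,u) ≥ α||u||_{H^1}² reads (1−α)∫(u')² ≥ (α−c)∫u². Any admissible α is ≤ 1 (rapidly oscillating u have ∫u²/∫(u')² → 0), and α = 1 would force 0 ≥ (1−c)∫u², impossible since c < 1; so 1−α > 0. By the sharp Poincaré inequality on H^1_0 of an interval of length L, ∫(u')² ≥ (π/L)²∫u² with equality for the first sine mode sin(π(x−x₀)/L) (x₀ the left endpoint), so the inequality holds for all u iff (1−α)(π/L)² ≥ α − c, i.e. α ≤ ((π/L)² + c)/((π/L)² + 1) = (1 + c(L/π)²)/(1 + (L/π)²). (Direct route, valid since c ≤ 0: Poincaré gives c∫u² ≥ c(L/π)²∫(u')², so a(u,u) ≥ (1 + c(L/π)²)∫(u')², while ||u||_{H^1}² ≤ (1 + (L/π)²)∫(u')²; dividing yields the same α.) With (π/L)² = 1 and c = -6/7, the largest admissible constant is α = ((π/L)² + c)/((π/L)² + 1).
Simplifying, α = 1/14.


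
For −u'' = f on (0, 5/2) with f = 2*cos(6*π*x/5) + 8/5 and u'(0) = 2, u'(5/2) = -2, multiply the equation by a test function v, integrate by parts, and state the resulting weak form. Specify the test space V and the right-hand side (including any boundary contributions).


V = H^1(0, 5/2) (v unrestricted at boundary; u is determined up to an additive constant); weak form: ∫_0^5/2 u'v' dx = ∫_0^5/2 (2*cos(6*π*x/5) + 8/5) v dx − 2·v(5/2) − 2·v(0) for all v ∈ V.

Multiply both sides by a test function v and integrate from 0 to 5/2:
  ∫_0^5/2 −u''(x) v(x) dx = ∫_0^5/2 f(x) v(x) dx.
Integrate the LHS by parts once:
  ∫_0^5/2 −u'' v dx = −[u'(x) v(x)]_0^5/2 + ∫_0^5/2 u'(x) v'(x) dx.
Thus ∫_0^5/2 u'(x) v'(x) dx = ∫_0^5/2 f(x) v(x) dx + [u'(x) v(x)]_0^5/2.
Choose V so that boundary terms are either known or forced to vanish.
u has inhomogeneous Neumann u'(0) = 2, u'(5/2) = -2. [u' v]_0^5/2 = (-2)·v(5/2) − (2)·v(0) = − 2·v(5/2) − 2·v(0). Take V = H^1(0, 5/2); boundary term becomes part of RHS.
Weak formulation: find u (satisfying any essential BC) such that ∫_0^5/2 u'(x) v'(x) dx = ∫_0^5/2 f v dx − 2·v(5/2) − 2·v(0) for all v ∈ V (Neumann data are natural BCs: they enter the RHS as boundary terms).
Substituting f(x) = 2*cos(6*π*x/5) + 8/5, the right-hand side is ∫_0^5/2 (2*cos(6*π*x/5) + 8/5) v dx − 2·v(5/2) − 2·v(0).
Compatibility check (pure Neumann): taking v ≡ 1 ∈ V gives 0 = ∫_0^5/2 f dx + (-2) − (2), i.e. ∫_0^5/2 f dx must equal u'(0) − u'(5/2) = 4. Indeed ∫_0^5/2 (2*cos(6*π*x/5) + 8/5) dx = 4, so the data are compatible. The solution is then unique only up to an additive constant (fix it e.g. by requiring ∫_0^5/2 u dx = 0).


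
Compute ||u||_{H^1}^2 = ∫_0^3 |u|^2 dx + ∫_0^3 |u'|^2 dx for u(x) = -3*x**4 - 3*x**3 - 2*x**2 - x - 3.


||u||_{H^1}^2 = 3564273/28

The H^1 norm (squared) on an interval (0, L) is
  ||u||_{H^1}^2 = ∫_0^L u(x)^2 dx + ∫_0^L u'(x)^2 dx.
Compute u'(x) = -12*x**3 - 9*x**2 - 4*x - 1.
Then u(x)^2 = 9*x**8 + 18*x**7 + 21*x**6 + 18*x**5 + 28*x**4 + 22*x**3 + 13*x**2 + 6*x + 9 and u'(x)^2 = 144*x**6 + 216*x**5 + 177*x**4 + 96*x**3 + 34*x**2 + 8*x + 1.
Integrate each monomial from 0 to 3 using ∫_0^3 c·x^n dx = c·3^(n+1)/(n+1):
  ∫_0^3 u(x)^2 dx = ∫_0^3 (9*x^8 + 18*x^7 + 21*x^6 + 18*x^5 + 28*x^4 + 22*x^3 + 13*x^2 + 6*x + 9) dx. Term by term:
    ∫_0^3 9*x^8 dx = 19683;  ∫_0^3 18*x^7 dx = 59049/4;  ∫_0^3 21*x^6 dx = 6561;
    ∫_0^3 18*x^5 dx = 2187;  ∫_0^3 28*x^4 dx = 6804/5;  ∫_0^3 22*x^3 dx = 891/2;
    ∫_0^3 13*x^2 dx = 117;  ∫_0^3 6*x dx = 27;  ∫_0^3 9 dx = 27.
  Sum: 19683 + 59049/4 + 6561 + 2187 + 6804/5 + 891/2 + 117 + 27 + 27 = 903411/20.
  ∫_0^3 u'(x)^2 dx = ∫_0^3 (144*x^6 + 216*x^5 + 177*x^4 + 96*x^3 + 34*x^2 + 8*x + 1) dx. Term by term:
    ∫_0^3 144*x^6 dx = 314928/7;  ∫_0^3 216*x^5 dx = 26244;  ∫_0^3 177*x^4 dx = 43011/5;
    ∫_0^3 96*x^3 dx = 1944;  ∫_0^3 34*x^2 dx = 306;  ∫_0^3 8*x dx = 36;
    ∫_0^3 1 dx = 3.
  Sum: 314928/7 + 26244 + 43011/5 + 1944 + 306 + 36 + 3 = 2874372/35.
Adding: ||u||_{H^1}^2 = 903411/20 + 2874372/35 = 3564273/28.
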